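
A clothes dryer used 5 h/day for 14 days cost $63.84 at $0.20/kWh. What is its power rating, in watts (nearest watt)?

4560 W

Energy = $63.84 ÷ $0.20/kWh = 319.2 kWh
Runtime = 5 h/day × 14 days = 70 h
Power = 319.2 kWh ÷ 70 h = 4.56 kW = 4560 W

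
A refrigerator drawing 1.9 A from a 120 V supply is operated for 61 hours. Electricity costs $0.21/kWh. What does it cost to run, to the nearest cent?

$2.92

Power = 1.9 A × 120 V = 228 W = 0.228 kW
Energy = 0.228 kW × 61 h = 13.908 kWh
Cost = 13.908 kWh × $0.21/kWh = $2.92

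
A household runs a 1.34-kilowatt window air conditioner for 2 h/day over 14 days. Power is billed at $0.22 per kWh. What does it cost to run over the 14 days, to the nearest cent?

$8.25

Runtime = 2 h/day × 14 days = 28 h
Energy = 1.34 kW × 28 h = 37.52 kWh
Cost = 37.52 kWh × $0.22/kWh = $8.25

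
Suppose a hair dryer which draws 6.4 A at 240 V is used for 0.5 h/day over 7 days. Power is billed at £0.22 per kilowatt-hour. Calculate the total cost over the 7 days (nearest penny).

£1.18

Power = 6.4 A × 240 V = 1536 W = 1.536 kW
Runtime = 0.5 h/day × 7 days = 3.5 h
Energy = 1.536 kW × 3.5 h = 5.376 kWh
Cost = 5.376 kWh × £0.22/kWh = £1.18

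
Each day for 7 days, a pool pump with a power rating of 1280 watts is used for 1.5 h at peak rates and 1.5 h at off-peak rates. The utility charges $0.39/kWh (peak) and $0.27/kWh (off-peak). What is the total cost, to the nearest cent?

Peak energy = 1.28 kW × 1.5 h × 7 = 13.44 kWh
Off-peak energy = 1.28 kW × 1.5 h × 7 = 13.44 kWh
Cost = 13.44 × $0.39 + 13.44 × $0.27 = $5.2416 + $3.6288 = $8.87

$8.87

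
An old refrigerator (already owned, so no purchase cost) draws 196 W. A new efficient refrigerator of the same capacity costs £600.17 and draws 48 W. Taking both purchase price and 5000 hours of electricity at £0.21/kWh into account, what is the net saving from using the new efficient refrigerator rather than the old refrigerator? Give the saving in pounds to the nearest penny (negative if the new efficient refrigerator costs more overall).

-£444.77

old refrigerator: £0.00 + (196/1000) kW × 5000 h × £0.21 = £0.00 + £205.8 = £205.8
new efficient refrigerator: £600.17 + (48/1000) kW × 5000 h × £0.21 = £600.17 + £50.4 = £650.57
Saving = £205.8 − £650.57 = −£444.77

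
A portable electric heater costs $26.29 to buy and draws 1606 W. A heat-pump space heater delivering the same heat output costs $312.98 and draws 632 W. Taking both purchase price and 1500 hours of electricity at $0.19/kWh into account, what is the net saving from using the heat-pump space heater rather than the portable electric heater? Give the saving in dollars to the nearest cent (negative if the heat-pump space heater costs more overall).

-$9.10

portable electric heater: $26.29 + (1606/1000) kW × 1500 h × $0.19 = $26.29 + $457.71 = $484
heat-pump space heater: $312.98 + (632/1000) kW × 1500 h × $0.19 = $312.98 + $180.12 = $493.1
Saving = $484 − $493.1 = −$9.1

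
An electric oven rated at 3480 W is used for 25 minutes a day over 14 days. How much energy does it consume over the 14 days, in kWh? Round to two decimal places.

Runtime = 25 min × 14 = 350 min = 5.833333… h
Energy = 3.48 kW × 5.833333… h = 20.3 kWh

20.30 kWh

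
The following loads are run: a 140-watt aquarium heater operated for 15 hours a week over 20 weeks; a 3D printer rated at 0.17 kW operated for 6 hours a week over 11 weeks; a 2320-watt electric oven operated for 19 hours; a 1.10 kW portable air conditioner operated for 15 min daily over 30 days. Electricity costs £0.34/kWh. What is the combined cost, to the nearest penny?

£35.89

aquarium heater: Runtime = 15 h/week × 20 weeks = 300 h
aquarium heater: 0.14 kW × 300 h = 42 kWh
3D printer: Runtime = 6 h/week × 11 weeks = 66 h
3D printer: 0.17 kW × 66 h = 11.22 kWh
electric oven: 2.32 kW × 19 h = 44.08 kWh
portable air conditioner: Runtime = 15 min × 30 = 450 min = 7.5 h
portable air conditioner: 1.1 kW × 7.5 h = 8.25 kWh
Total energy = 105.55 kWh
Cost = 105.55 × £0.34 = £35.89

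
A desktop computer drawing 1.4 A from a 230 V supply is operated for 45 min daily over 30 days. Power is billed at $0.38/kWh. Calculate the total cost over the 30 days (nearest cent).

$2.75

Power = 1.4 A × 230 V = 322 W = 0.322 kW
Runtime = 45 min × 30 = 1350 min = 22.5 h
Energy = 0.322 kW × 22.5 h = 7.245 kWh
Cost = 7.245 kWh × $0.38/kWh = $2.75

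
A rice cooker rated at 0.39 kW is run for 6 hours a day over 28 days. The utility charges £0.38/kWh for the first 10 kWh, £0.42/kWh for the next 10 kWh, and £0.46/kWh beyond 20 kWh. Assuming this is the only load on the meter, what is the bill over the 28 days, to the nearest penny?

Runtime = 6 h/day × 28 days = 168 h
Energy = 0.39 kW × 168 h = 65.52 kWh
Tier 1 (0–10 kWh): 10 × £0.38 = £3.8
Tier 2 (10–20 kWh): 10 × £0.42 = £4.2
Above 20 kWh: 45.52 × £0.46 = £20.9392
Bill = £28.94

£28.94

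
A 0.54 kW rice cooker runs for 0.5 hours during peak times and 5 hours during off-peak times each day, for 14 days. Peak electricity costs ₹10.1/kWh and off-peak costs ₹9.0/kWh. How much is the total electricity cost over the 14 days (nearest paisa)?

₹378.38

Peak energy = 0.54 kW × 0.5 h × 14 = 3.78 kWh
Off-peak energy = 0.54 kW × 5 h × 14 = 37.8 kWh
Cost = 3.78 × ₹10.1 + 37.8 × ₹9.0 = ₹38.178 + ₹340.2 = ₹378.38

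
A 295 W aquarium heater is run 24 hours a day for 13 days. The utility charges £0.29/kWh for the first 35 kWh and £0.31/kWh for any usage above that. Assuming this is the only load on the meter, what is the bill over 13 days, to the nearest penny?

Runtime = 24 h × 13 = 312 h
Energy = 0.295 kW × 312 h = 92.04 kWh
Tier 1 (0–35 kWh): 35 × £0.29 = £10.15
Above 35 kWh: 57.04 × £0.31 = £17.6824
Bill = £27.83

£27.83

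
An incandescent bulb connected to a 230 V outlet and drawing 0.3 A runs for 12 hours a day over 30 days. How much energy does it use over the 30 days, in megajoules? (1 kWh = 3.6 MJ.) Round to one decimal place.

Power = 0.3 A × 230 V = 69 W = 0.069 kW
Runtime = 12 h/day × 30 days = 360 h
Energy = 0.069 kW × 360 h = 24.84 kWh
= 24.84 × 3.6 MJ = 89.4 MJ

89.4 MJ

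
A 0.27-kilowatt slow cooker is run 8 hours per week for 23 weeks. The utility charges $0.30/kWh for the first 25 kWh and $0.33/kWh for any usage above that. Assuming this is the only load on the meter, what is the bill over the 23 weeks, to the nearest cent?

Runtime = 8 h/week × 23 weeks = 184 h
Energy = 0.27 kW × 184 h = 49.68 kWh
Tier 1 (0–25 kWh): 25 × $0.30 = $7.5
Above 25 kWh: 24.68 × $0.33 = $8.1444
Bill = $15.64

$15.64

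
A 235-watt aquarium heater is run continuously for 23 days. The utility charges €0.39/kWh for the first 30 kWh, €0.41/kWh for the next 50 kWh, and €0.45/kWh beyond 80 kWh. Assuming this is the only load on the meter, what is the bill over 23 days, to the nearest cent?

€54.57

Runtime = 24 h × 23 = 552 h
Energy = 0.235 kW × 552 h = 129.72 kWh
Tier 1 (0–30 kWh): 30 × €0.39 = €11.7
Tier 2 (30–80 kWh): 50 × €0.41 = €20.5
Above 80 kWh: 49.72 × €0.45 = €22.374
Bill = €54.57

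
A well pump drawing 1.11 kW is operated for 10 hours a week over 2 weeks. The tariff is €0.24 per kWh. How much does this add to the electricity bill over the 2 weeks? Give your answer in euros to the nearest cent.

€5.33

Runtime = 10 h/week × 2 weeks = 20 h
Energy = 1.11 kW × 20 h = 22.2 kWh
Cost = 22.2 kWh × €0.24/kWh = €5.33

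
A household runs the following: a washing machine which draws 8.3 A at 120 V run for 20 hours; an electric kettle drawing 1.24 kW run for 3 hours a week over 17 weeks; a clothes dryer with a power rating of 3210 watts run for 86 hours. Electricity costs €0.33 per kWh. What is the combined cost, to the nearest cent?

washing machine: Power = 8.3 A × 120 V = 996 W = 0.996 kW
washing machine: 0.996 kW × 20 h = 19.92 kWh
electric kettle: Runtime = 3 h/week × 17 weeks = 51 h
electric kettle: 1.24 kW × 51 h = 63.24 kWh
clothes dryer: 3.21 kW × 86 h = 276.06 kWh
Total energy = 359.22 kWh
Cost = 359.22 × €0.33 = €118.54

€118.54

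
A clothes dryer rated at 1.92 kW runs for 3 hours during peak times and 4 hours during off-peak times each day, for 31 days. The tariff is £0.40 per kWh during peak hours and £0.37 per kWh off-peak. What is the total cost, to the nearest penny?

Peak energy = 1.92 kW × 3 h × 31 = 178.56 kWh
Off-peak energy = 1.92 kW × 4 h × 31 = 238.08 kWh
Cost = 178.56 × £0.40 + 238.08 × £0.37 = £71.424 + £88.0896 = £159.51

£159.51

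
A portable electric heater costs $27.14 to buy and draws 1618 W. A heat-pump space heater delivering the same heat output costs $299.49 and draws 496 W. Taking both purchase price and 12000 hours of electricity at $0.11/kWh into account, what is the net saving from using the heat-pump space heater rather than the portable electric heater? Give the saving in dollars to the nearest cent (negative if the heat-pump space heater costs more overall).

$1208.69

portable electric heater: $27.14 + (1618/1000) kW × 12000 h × $0.11 = $27.14 + $2135.76 = $2162.9
heat-pump space heater: $299.49 + (496/1000) kW × 12000 h × $0.11 = $299.49 + $654.72 = $954.21
Saving = $2162.9 − $954.21 = $1208.69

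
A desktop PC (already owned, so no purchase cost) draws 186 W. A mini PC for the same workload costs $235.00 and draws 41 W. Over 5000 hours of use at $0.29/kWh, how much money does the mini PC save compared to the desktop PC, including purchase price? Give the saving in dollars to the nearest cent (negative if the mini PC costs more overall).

desktop PC: $0.00 + (186/1000) kW × 5000 h × $0.29 = $0.00 + $269.7 = $269.7
mini PC: $235.00 + (41/1000) kW × 5000 h × $0.29 = $235.00 + $59.45 = $294.45
Saving = $269.7 − $294.45 = −$24.75

-$24.75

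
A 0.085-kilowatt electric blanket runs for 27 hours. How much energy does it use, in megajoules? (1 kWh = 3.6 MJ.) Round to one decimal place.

Energy = 0.085 kW × 27 h = 2.295 kWh
= 2.295 × 3.6 MJ = 8.3 MJ

8.3 MJ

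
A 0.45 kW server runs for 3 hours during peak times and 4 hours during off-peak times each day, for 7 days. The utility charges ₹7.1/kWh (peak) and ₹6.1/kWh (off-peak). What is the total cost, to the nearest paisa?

₹143.96

Peak energy = 0.45 kW × 3 h × 7 = 9.45 kWh
Off-peak energy = 0.45 kW × 4 h × 7 = 12.6 kWh
Cost = 9.45 × ₹7.1 + 12.6 × ₹6.1 = ₹67.095 + ₹76.86 = ₹143.96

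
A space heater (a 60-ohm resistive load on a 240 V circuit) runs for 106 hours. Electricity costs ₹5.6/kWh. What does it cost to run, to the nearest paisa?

Power = V²/R = 240²/60 = 960 W = 0.96 kW
Energy = 0.96 kW × 106 h = 101.76 kWh
Cost = 101.76 kWh × ₹5.6/kWh = ₹569.86

₹569.86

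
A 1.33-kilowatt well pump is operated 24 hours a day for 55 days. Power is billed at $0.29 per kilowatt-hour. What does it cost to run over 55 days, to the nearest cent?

$509.12

Runtime = 24 h × 55 = 1320 h
Energy = 1.33 kW × 1320 h = 1755.6 kWh
Cost = 1755.6 kWh × $0.29/kWh = $509.12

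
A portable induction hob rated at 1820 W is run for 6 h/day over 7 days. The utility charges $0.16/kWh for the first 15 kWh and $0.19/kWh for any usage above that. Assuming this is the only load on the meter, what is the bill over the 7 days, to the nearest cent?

Runtime = 6 h/day × 7 days = 42 h
Energy = 1.82 kW × 42 h = 76.44 kWh
Tier 1 (0–15 kWh): 15 × $0.16 = $2.4
Above 15 kWh: 61.44 × $0.19 = $11.6736
Bill = $14.07

$14.07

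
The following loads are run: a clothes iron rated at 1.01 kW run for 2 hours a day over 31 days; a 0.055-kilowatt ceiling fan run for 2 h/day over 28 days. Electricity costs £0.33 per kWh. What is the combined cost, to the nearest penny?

clothes iron: Runtime = 2 h/day × 31 days = 62 h
clothes iron: 1.01 kW × 62 h = 62.62 kWh
ceiling fan: Runtime = 2 h/day × 28 days = 56 h
ceiling fan: 0.055 kW × 56 h = 3.08 kWh
Total energy = 65.7 kWh
Cost = 65.7 × £0.33 = £21.68

£21.68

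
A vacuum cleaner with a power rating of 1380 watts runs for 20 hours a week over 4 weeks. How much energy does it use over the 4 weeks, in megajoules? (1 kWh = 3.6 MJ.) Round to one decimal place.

Runtime = 20 h/week × 4 weeks = 80 h
Energy = 1.38 kW × 80 h = 110.4 kWh
= 110.4 × 3.6 MJ = 397.4 MJ

397.4 MJ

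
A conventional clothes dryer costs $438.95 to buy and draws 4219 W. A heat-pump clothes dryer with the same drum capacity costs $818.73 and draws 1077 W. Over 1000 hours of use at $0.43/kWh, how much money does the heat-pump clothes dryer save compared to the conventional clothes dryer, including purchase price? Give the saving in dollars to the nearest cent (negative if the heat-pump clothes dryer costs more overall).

$971.28

conventional clothes dryer: $438.95 + (4219/1000) kW × 1000 h × $0.43 = $438.95 + $1814.17 = $2253.12
heat-pump clothes dryer: $818.73 + (1077/1000) kW × 1000 h × $0.43 = $818.73 + $463.11 = $1281.84
Saving = $2253.12 − $1281.84 = $971.28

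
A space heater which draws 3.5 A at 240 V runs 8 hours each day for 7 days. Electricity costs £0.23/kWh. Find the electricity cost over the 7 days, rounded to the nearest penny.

Power = 3.5 A × 240 V = 840 W = 0.84 kW
Runtime = 8 h/day × 7 days = 56 h
Energy = 0.84 kW × 56 h = 47.04 kWh
Cost = 47.04 kWh × £0.23/kWh = £10.82

£10.82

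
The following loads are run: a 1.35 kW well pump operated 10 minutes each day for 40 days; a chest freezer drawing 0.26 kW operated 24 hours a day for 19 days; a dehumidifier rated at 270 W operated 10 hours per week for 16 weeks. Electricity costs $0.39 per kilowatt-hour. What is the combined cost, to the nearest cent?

well pump: Runtime = 10 min × 40 = 400 min = 6.666666… h
well pump: 1.35 kW × 6.666666… h = 9 kWh
chest freezer: Runtime = 24 h × 19 = 456 h
chest freezer: 0.26 kW × 456 h = 118.56 kWh
dehumidifier: Runtime = 10 h/week × 16 weeks = 160 h
dehumidifier: 0.27 kW × 160 h = 43.2 kWh
Total energy = 170.76 kWh
Cost = 170.76 × $0.39 = $66.60

$66.60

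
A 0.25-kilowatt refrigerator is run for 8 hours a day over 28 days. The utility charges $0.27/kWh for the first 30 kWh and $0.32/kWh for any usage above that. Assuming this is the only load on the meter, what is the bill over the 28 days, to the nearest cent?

$16.42

Runtime = 8 h/day × 28 days = 224 h
Energy = 0.25 kW × 224 h = 56 kWh
Tier 1 (0–30 kWh): 30 × $0.27 = $8.1
Above 30 kWh: 26 × $0.32 = $8.32
Bill = $16.42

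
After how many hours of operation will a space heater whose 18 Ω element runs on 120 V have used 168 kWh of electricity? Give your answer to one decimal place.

Power = V²/R = 120²/18 = 800 W = 0.8 kW
Hours = 168 kWh ÷ 0.8 kW = 210.0 h

210.0 h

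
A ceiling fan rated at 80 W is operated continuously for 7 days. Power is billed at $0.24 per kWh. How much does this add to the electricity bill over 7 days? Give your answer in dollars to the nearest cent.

Runtime = 24 h × 7 = 168 h
Energy = 0.08 kW × 168 h = 13.44 kWh
Cost = 13.44 kWh × $0.24/kWh = $3.23

$3.23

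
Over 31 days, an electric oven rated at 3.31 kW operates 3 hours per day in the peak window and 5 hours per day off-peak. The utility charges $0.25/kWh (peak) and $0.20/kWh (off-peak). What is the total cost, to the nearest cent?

Peak energy = 3.31 kW × 3 h × 31 = 307.83 kWh
Off-peak energy = 3.31 kW × 5 h × 31 = 513.05 kWh
Cost = 307.83 × $0.25 + 513.05 × $0.20 = $76.9575 + $102.61 = $179.57

$179.57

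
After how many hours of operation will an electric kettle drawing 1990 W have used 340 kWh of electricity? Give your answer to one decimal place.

170.9 h

Hours = 340 kWh ÷ 1.99 kW = 170.9 h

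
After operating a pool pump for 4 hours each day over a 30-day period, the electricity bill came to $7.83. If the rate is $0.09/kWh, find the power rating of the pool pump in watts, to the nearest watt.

Energy = $7.83 ÷ $0.09/kWh = 87 kWh
Runtime = 4 h/day × 30 days = 120 h
Power = 87 kWh ÷ 120 h = 0.725 kW = 725 W

725 W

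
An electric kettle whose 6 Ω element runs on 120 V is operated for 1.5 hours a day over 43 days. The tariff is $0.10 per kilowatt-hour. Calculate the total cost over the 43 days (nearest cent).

Power = V²/R = 120²/6 = 2400 W = 2.4 kW
Runtime = 1.5 h/day × 43 days = 64.5 h
Energy = 2.4 kW × 64.5 h = 154.8 kWh
Cost = 154.8 kWh × $0.10/kWh = $15.48

$15.48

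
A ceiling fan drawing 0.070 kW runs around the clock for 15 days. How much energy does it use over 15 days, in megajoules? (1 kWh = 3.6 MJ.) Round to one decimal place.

Runtime = 24 h × 15 = 360 h
Energy = 0.07 kW × 360 h = 25.2 kWh
= 25.2 × 3.6 MJ = 90.7 MJ

90.7 MJ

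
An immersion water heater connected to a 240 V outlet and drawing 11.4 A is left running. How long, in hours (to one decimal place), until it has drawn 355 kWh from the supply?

129.8 h

Power = 11.4 A × 240 V = 2736 W = 2.736 kW
Hours = 355 kWh ÷ 2.736 kW = 129.8 h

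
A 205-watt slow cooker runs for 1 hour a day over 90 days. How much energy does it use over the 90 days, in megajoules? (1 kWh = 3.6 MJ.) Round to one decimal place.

66.4 MJ

Runtime = 1 h/day × 90 days = 90 h
Energy = 0.205 kW × 90 h = 18.45 kWh
= 18.45 × 3.6 MJ = 66.4 MJ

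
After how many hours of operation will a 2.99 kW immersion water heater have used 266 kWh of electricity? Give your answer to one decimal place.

Hours = 266 kWh ÷ 2.99 kW = 89.0 h

89.0 h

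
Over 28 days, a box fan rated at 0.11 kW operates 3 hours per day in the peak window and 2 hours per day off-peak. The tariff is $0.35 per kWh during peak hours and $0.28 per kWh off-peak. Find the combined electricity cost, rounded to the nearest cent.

$4.96

Peak energy = 0.11 kW × 3 h × 28 = 9.24 kWh
Off-peak energy = 0.11 kW × 2 h × 28 = 6.16 kWh
Cost = 9.24 × $0.35 + 6.16 × $0.28 = $3.234 + $1.7248 = $4.96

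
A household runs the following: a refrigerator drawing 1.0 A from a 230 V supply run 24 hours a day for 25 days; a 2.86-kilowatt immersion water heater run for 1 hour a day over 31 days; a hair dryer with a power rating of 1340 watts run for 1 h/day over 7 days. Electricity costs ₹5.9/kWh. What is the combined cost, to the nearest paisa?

refrigerator: Power = 1.0 A × 230 V = 230 W = 0.23 kW
refrigerator: Runtime = 24 h × 25 = 600 h
refrigerator: 0.23 kW × 600 h = 138 kWh
immersion water heater: Runtime = 1 h/day × 31 days = 31 h
immersion water heater: 2.86 kW × 31 h = 88.66 kWh
hair dryer: Runtime = 1 h/day × 7 days = 7 h
hair dryer: 1.34 kW × 7 h = 9.38 kWh
Total energy = 236.04 kWh
Cost = 236.04 × ₹5.9 = ₹1392.64

₹1392.64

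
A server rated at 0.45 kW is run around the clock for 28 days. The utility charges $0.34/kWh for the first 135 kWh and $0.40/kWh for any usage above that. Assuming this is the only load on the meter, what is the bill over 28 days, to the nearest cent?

Runtime = 24 h × 28 = 672 h
Energy = 0.45 kW × 672 h = 302.4 kWh
Tier 1 (0–135 kWh): 135 × $0.34 = $45.9
Above 135 kWh: 167.4 × $0.40 = $66.96
Bill = $112.86

$112.86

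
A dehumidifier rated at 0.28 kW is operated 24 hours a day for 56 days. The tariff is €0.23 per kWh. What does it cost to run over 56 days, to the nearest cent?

Runtime = 24 h × 56 = 1344 h
Energy = 0.28 kW × 1344 h = 376.32 kWh
Cost = 376.32 kWh × €0.23/kWh = €86.55

€86.55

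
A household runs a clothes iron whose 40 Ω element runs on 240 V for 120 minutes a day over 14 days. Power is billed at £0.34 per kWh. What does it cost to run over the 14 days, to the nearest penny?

Power = V²/R = 240²/40 = 1440 W = 1.44 kW
Runtime = 120 min × 14 = 1680 min = 28 h
Energy = 1.44 kW × 28 h = 40.32 kWh
Cost = 40.32 kWh × £0.34/kWh = £13.71

£13.71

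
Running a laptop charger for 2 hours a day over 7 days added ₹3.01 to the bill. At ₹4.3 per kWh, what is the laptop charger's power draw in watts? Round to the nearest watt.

Energy = ₹3.01 ÷ ₹4.3/kWh = 0.7 kWh
Runtime = 2 h/day × 7 days = 14 h
Power = 0.7 kWh ÷ 14 h = 0.05 kW = 50 W

50 W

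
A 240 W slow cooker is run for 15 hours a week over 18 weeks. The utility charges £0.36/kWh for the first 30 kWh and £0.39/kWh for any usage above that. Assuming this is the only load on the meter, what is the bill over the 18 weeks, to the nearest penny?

£24.37

Runtime = 15 h/week × 18 weeks = 270 h
Energy = 0.24 kW × 270 h = 64.8 kWh
Tier 1 (0–30 kWh): 30 × £0.36 = £10.8
Above 30 kWh: 34.8 × £0.39 = £13.572
Bill = £24.37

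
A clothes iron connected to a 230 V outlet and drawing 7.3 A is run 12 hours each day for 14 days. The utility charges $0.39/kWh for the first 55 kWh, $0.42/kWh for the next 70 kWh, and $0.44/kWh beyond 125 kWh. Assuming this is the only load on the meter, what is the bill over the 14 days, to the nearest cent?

$119.96

Power = 7.3 A × 230 V = 1679 W = 1.679 kW
Runtime = 12 h/day × 14 days = 168 h
Energy = 1.679 kW × 168 h = 282.072 kWh
Tier 1 (0–55 kWh): 55 × $0.39 = $21.45
Tier 2 (55–125 kWh): 70 × $0.42 = $29.4
Above 125 kWh: 157.072 × $0.44 = $69.11168
Bill = $119.96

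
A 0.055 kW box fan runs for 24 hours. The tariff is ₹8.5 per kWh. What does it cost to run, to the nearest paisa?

₹11.22

Energy = 0.055 kW × 24 h = 1.32 kWh
Cost = 1.32 kWh × ₹8.5/kWh = ₹11.22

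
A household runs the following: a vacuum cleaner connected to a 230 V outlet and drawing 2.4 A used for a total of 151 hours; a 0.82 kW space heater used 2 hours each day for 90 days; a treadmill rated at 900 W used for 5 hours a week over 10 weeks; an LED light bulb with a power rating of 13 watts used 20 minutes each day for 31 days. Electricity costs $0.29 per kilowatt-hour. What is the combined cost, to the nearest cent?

$80.07

vacuum cleaner: Power = 2.4 A × 230 V = 552 W = 0.552 kW
vacuum cleaner: 0.552 kW × 151 h = 83.352 kWh
space heater: Runtime = 2 h/day × 90 days = 180 h
space heater: 0.82 kW × 180 h = 147.6 kWh
treadmill: Runtime = 5 h/week × 10 weeks = 50 h
treadmill: 0.9 kW × 50 h = 45 kWh
LED light bulb: Runtime = 20 min × 31 = 620 min = 10.333333… h
LED light bulb: 0.013 kW × 10.333333… h = 0.134333… kWh
Total energy = 276.086333… kWh
Cost = 276.086333… × $0.29 = $80.07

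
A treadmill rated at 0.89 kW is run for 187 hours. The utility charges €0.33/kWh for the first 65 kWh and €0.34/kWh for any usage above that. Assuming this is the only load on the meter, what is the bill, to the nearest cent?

€55.94

Energy = 0.89 kW × 187 h = 166.43 kWh
Tier 1 (0–65 kWh): 65 × €0.33 = €21.45
Above 65 kWh: 101.43 × €0.34 = €34.4862
Bill = €55.94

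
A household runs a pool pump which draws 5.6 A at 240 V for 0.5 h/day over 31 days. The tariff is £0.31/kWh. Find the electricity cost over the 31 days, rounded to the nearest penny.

Power = 5.6 A × 240 V = 1344 W = 1.344 kW
Runtime = 0.5 h/day × 31 days = 15.5 h
Energy = 1.344 kW × 15.5 h = 20.832 kWh
Cost = 20.832 kWh × £0.31/kWh = £6.46

£6.46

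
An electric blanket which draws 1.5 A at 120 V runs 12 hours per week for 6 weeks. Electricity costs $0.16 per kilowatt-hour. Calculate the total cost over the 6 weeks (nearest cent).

$2.07

Power = 1.5 A × 120 V = 180 W = 0.18 kW
Runtime = 12 h/week × 6 weeks = 72 h
Energy = 0.18 kW × 72 h = 12.96 kWh
Cost = 12.96 kWh × $0.16/kWh = $2.07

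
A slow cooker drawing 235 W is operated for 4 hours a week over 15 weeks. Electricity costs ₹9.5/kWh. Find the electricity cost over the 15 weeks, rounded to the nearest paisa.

Runtime = 4 h/week × 15 weeks = 60 h
Energy = 0.235 kW × 60 h = 14.1 kWh
Cost = 14.1 kWh × ₹9.5/kWh = ₹133.95

₹133.95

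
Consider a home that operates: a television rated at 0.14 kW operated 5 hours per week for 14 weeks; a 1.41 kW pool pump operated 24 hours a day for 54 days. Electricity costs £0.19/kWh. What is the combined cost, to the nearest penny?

television: Runtime = 5 h/week × 14 weeks = 70 h
television: 0.14 kW × 70 h = 9.8 kWh
pool pump: Runtime = 24 h × 54 = 1296 h
pool pump: 1.41 kW × 1296 h = 1827.36 kWh
Total energy = 1837.16 kWh
Cost = 1837.16 × £0.19 = £349.06

£349.06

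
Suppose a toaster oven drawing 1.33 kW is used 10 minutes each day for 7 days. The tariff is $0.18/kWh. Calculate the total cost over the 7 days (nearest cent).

Runtime = 10 min × 7 = 70 min = 1.166666… h
Energy = 1.33 kW × 1.166666… h = 1.551666… kWh
Cost = 1.551666… kWh × $0.18/kWh = $0.28

$0.28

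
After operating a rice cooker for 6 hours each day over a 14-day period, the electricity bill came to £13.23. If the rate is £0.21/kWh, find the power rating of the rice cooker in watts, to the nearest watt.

750 W

Energy = £13.23 ÷ £0.21/kWh = 63 kWh
Runtime = 6 h/day × 14 days = 84 h
Power = 63 kWh ÷ 84 h = 0.75 kW = 750 W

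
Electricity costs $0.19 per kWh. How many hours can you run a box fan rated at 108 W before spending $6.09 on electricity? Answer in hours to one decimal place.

Energy available = $6.09 ÷ $0.19/kWh = 32.0526 kWh
Hours = 32.0526 kWh ÷ 0.108 kW = 296.8 h

296.8 h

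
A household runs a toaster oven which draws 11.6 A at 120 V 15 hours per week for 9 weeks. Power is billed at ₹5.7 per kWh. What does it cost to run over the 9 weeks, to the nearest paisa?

Power = 11.6 A × 120 V = 1392 W = 1.392 kW
Runtime = 15 h/week × 9 weeks = 135 h
Energy = 1.392 kW × 135 h = 187.92 kWh
Cost = 187.92 kWh × ₹5.7/kWh = ₹1071.14

₹1071.14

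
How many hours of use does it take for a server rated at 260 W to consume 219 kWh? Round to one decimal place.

842.3 h

Hours = 219 kWh ÷ 0.26 kW = 842.3 h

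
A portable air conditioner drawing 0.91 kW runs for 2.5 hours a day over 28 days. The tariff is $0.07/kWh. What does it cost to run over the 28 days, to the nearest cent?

$4.46

Runtime = 2.5 h/day × 28 days = 70 h
Energy = 0.91 kW × 70 h = 63.7 kWh
Cost = 63.7 kWh × $0.07/kWh = $4.46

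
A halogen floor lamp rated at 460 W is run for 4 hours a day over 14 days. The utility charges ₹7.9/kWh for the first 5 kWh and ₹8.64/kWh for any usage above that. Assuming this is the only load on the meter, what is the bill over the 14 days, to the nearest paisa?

₹218.87

Runtime = 4 h/day × 14 days = 56 h
Energy = 0.46 kW × 56 h = 25.76 kWh
Tier 1 (0–5 kWh): 5 × ₹7.9 = ₹39.5
Above 5 kWh: 20.76 × ₹8.64 = ₹179.3664
Bill = ₹218.87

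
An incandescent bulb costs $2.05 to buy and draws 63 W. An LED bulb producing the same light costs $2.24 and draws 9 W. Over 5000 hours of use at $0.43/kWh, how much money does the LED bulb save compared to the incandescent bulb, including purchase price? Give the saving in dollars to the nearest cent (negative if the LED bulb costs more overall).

$115.91

incandescent bulb: $2.05 + (63/1000) kW × 5000 h × $0.43 = $2.05 + $135.45 = $137.5
LED bulb: $2.24 + (9/1000) kW × 5000 h × $0.43 = $2.24 + $19.35 = $21.59
Saving = $137.5 − $21.59 = $115.91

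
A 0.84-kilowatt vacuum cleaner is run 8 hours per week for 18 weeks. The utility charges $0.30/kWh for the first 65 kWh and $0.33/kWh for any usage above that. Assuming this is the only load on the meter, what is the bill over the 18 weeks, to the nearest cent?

Runtime = 8 h/week × 18 weeks = 144 h
Energy = 0.84 kW × 144 h = 120.96 kWh
Tier 1 (0–65 kWh): 65 × $0.30 = $19.5
Above 65 kWh: 55.96 × $0.33 = $18.4668
Bill = $37.97

$37.97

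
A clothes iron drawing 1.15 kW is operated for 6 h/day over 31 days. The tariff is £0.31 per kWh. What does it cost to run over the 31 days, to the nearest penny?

Runtime = 6 h/day × 31 days = 186 h
Energy = 1.15 kW × 186 h = 213.9 kWh
Cost = 213.9 kWh × £0.31/kWh = £66.31

£66.31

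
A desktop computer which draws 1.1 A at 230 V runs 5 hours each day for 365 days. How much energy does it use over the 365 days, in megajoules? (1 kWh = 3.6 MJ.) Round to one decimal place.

1662.2 MJ

Power = 1.1 A × 230 V = 253 W = 0.253 kW
Runtime = 5 h/day × 365 days = 1825 h
Energy = 0.253 kW × 1825 h = 461.725 kWh
= 461.725 × 3.6 MJ = 1662.2 MJ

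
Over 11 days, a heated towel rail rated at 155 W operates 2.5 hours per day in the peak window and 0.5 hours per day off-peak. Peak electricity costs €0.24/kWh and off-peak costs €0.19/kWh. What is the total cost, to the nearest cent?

Peak energy = 0.155 kW × 2.5 h × 11 = 4.2625 kWh
Off-peak energy = 0.155 kW × 0.5 h × 11 = 0.8525 kWh
Cost = 4.2625 × €0.24 + 0.8525 × €0.19 = €1.023 + €0.161975 = €1.18

€1.18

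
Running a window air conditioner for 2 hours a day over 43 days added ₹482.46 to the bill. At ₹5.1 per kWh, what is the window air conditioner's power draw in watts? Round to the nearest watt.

Energy = ₹482.46 ÷ ₹5.1/kWh = 94.6 kWh
Runtime = 2 h/day × 43 days = 86 h
Power = 94.6 kWh ÷ 86 h = 1.1 kW = 1100 W

1100 W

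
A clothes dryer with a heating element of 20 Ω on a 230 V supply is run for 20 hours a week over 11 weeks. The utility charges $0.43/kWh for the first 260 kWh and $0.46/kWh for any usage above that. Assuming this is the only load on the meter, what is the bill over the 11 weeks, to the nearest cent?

Power = V²/R = 230²/20 = 2645 W = 2.645 kW
Runtime = 20 h/week × 11 weeks = 220 h
Energy = 2.645 kW × 220 h = 581.9 kWh
Tier 1 (0–260 kWh): 260 × $0.43 = $111.8
Above 260 kWh: 321.9 × $0.46 = $148.074
Bill = $259.87

$259.87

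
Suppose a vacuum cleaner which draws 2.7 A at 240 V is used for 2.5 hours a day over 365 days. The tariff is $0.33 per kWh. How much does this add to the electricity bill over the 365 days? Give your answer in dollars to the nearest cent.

Power = 2.7 A × 240 V = 648 W = 0.648 kW
Runtime = 2.5 h/day × 365 days = 912.5 h
Energy = 0.648 kW × 912.5 h = 591.3 kWh
Cost = 591.3 kWh × $0.33/kWh = $195.13

$195.13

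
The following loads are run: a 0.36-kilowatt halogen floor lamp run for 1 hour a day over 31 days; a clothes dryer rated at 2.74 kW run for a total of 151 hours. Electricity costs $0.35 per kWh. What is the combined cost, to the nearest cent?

$148.72

halogen floor lamp: Runtime = 1 h/day × 31 days = 31 h
halogen floor lamp: 0.36 kW × 31 h = 11.16 kWh
clothes dryer: 2.74 kW × 151 h = 413.74 kWh
Total energy = 424.9 kWh
Cost = 424.9 × $0.35 = $148.72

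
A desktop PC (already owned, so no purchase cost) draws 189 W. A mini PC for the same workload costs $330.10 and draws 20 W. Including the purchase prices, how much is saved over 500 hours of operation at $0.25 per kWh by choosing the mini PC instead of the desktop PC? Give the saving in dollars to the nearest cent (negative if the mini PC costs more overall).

desktop PC: $0.00 + (189/1000) kW × 500 h × $0.25 = $0.00 + $23.625 = $23.625
mini PC: $330.10 + (20/1000) kW × 500 h × $0.25 = $330.10 + $2.5 = $332.6
Saving = $23.625 − $332.6 = −$308.975 → -$308.98

-$308.98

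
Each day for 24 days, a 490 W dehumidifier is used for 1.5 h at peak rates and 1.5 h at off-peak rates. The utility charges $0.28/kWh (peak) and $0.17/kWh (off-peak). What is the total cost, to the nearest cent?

$7.94

Peak energy = 0.49 kW × 1.5 h × 24 = 17.64 kWh
Off-peak energy = 0.49 kW × 1.5 h × 24 = 17.64 kWh
Cost = 17.64 × $0.28 + 17.64 × $0.17 = $4.9392 + $2.9988 = $7.94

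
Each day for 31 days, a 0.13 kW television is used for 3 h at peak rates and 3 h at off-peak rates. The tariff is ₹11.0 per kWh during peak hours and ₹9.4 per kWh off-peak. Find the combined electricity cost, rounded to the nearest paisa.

Peak energy = 0.13 kW × 3 h × 31 = 12.09 kWh
Off-peak energy = 0.13 kW × 3 h × 31 = 12.09 kWh
Cost = 12.09 × ₹11.0 + 12.09 × ₹9.4 = ₹132.99 + ₹113.646 = ₹246.64

₹246.64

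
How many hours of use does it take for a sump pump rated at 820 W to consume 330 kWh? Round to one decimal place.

Hours = 330 kWh ÷ 0.82 kW = 402.4 h

402.4 h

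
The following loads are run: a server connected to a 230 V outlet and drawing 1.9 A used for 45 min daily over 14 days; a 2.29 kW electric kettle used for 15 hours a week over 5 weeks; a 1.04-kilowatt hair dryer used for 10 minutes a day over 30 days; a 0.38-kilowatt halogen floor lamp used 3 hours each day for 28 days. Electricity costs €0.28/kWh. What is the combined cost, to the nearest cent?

server: Power = 1.9 A × 230 V = 437 W = 0.437 kW
server: Runtime = 45 min × 14 = 630 min = 10.5 h
server: 0.437 kW × 10.5 h = 4.5885 kWh
electric kettle: Runtime = 15 h/week × 5 weeks = 75 h
electric kettle: 2.29 kW × 75 h = 171.75 kWh
hair dryer: Runtime = 10 min × 30 = 300 min = 5 h
hair dryer: 1.04 kW × 5 h = 5.2 kWh
halogen floor lamp: Runtime = 3 h/day × 28 days = 84 h
halogen floor lamp: 0.38 kW × 84 h = 31.92 kWh
Total energy = 213.4585 kWh
Cost = 213.4585 × €0.28 = €59.77

€59.77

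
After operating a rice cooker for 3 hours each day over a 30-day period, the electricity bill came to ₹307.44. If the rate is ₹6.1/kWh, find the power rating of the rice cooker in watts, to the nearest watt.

Energy = ₹307.44 ÷ ₹6.1/kWh = 50.4 kWh
Runtime = 3 h/day × 30 days = 90 h
Power = 50.4 kWh ÷ 90 h = 0.56 kW = 560 W

560 W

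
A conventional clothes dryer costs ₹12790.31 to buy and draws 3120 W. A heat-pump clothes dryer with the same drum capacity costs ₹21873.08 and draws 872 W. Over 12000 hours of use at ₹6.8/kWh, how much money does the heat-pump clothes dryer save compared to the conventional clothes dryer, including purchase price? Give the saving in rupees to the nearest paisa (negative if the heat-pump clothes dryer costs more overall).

conventional clothes dryer: ₹12790.31 + (3120/1000) kW × 12000 h × ₹6.8 = ₹12790.31 + ₹254592 = ₹267382.31
heat-pump clothes dryer: ₹21873.08 + (872/1000) kW × 12000 h × ₹6.8 = ₹21873.08 + ₹71155.2 = ₹93028.28
Saving = ₹267382.31 − ₹93028.28 = ₹174354.03

₹174354.03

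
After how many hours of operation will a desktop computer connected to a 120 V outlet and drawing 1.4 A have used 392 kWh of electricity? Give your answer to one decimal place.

Power = 1.4 A × 120 V = 168 W = 0.168 kW
Hours = 392 kWh ÷ 0.168 kW = 2333.3 h

2333.3 h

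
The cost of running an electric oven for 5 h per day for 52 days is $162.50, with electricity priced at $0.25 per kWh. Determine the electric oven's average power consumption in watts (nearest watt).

Energy = $162.50 ÷ $0.25/kWh = 650 kWh
Runtime = 5 h/day × 52 days = 260 h
Power = 650 kWh ÷ 260 h = 2.5 kW = 2500 W

2500 W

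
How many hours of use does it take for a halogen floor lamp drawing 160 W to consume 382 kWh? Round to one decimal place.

2387.5 h

Hours = 382 kWh ÷ 0.16 kW = 2387.5 h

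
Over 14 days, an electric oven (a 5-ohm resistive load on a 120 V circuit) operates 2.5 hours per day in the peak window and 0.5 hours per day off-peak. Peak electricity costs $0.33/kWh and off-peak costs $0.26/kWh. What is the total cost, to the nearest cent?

$38.51

Power = V²/R = 120²/5 = 2880 W = 2.88 kW
Peak energy = 2.88 kW × 2.5 h × 14 = 100.8 kWh
Off-peak energy = 2.88 kW × 0.5 h × 14 = 20.16 kWh
Cost = 100.8 × $0.33 + 20.16 × $0.26 = $33.264 + $5.2416 = $38.51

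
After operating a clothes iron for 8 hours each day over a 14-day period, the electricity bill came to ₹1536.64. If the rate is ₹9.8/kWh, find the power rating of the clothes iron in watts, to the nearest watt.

1400 W

Energy = ₹1536.64 ÷ ₹9.8/kWh = 156.8 kWh
Runtime = 8 h/day × 14 days = 112 h
Power = 156.8 kWh ÷ 112 h = 1.4 kW = 1400 W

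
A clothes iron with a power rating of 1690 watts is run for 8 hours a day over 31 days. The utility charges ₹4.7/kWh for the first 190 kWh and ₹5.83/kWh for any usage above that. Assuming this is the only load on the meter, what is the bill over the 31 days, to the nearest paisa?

Runtime = 8 h/day × 31 days = 248 h
Energy = 1.69 kW × 248 h = 419.12 kWh
Tier 1 (0–190 kWh): 190 × ₹4.7 = ₹893
Above 190 kWh: 229.12 × ₹5.83 = ₹1335.7696
Bill = ₹2228.77

₹2228.77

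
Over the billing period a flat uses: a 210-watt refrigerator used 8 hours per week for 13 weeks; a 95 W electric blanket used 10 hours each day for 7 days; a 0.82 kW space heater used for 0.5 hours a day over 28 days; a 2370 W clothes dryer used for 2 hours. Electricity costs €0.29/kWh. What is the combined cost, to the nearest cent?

refrigerator: Runtime = 8 h/week × 13 weeks = 104 h
refrigerator: 0.21 kW × 104 h = 21.84 kWh
electric blanket: Runtime = 10 h/day × 7 days = 70 h
electric blanket: 0.095 kW × 70 h = 6.65 kWh
space heater: Runtime = 0.5 h/day × 28 days = 14 h
space heater: 0.82 kW × 14 h = 11.48 kWh
clothes dryer: 2.37 kW × 2 h = 4.74 kWh
Total energy = 44.71 kWh
Cost = 44.71 × €0.29 = €12.97

€12.97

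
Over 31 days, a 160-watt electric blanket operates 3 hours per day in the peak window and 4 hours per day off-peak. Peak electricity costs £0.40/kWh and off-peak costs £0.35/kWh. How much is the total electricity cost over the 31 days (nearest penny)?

£12.90

Peak energy = 0.16 kW × 3 h × 31 = 14.88 kWh
Off-peak energy = 0.16 kW × 4 h × 31 = 19.84 kWh
Cost = 14.88 × £0.40 + 19.84 × £0.35 = £5.952 + £6.944 = £12.90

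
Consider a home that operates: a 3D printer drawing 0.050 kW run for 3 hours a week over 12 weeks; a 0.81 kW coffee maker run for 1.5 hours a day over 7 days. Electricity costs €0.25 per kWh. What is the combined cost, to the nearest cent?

€2.58

3D printer: Runtime = 3 h/week × 12 weeks = 36 h
3D printer: 0.05 kW × 36 h = 1.8 kWh
coffee maker: Runtime = 1.5 h/day × 7 days = 10.5 h
coffee maker: 0.81 kW × 10.5 h = 8.505 kWh
Total energy = 10.305 kWh
Cost = 10.305 × €0.25 = €2.58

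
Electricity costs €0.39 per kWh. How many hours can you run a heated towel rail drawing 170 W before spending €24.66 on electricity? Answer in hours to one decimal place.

Energy available = €24.66 ÷ €0.39/kWh = 63.2308 kWh
Hours = 63.2308 kWh ÷ 0.17 kW = 371.9 h

371.9 h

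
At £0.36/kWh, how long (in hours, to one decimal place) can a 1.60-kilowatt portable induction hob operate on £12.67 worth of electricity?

22.0 h

Energy available = £12.67 ÷ £0.36/kWh = 35.1944 kWh
Hours = 35.1944 kWh ÷ 1.6 kW = 22.0 h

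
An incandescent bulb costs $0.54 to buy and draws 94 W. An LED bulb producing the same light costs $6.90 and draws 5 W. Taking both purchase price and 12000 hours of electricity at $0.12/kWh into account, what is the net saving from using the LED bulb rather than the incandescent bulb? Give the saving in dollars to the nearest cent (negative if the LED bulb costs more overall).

$121.80

incandescent bulb: $0.54 + (94/1000) kW × 12000 h × $0.12 = $0.54 + $135.36 = $135.9
LED bulb: $6.90 + (5/1000) kW × 12000 h × $0.12 = $6.90 + $7.2 = $14.1
Saving = $135.9 − $14.1 = $121.8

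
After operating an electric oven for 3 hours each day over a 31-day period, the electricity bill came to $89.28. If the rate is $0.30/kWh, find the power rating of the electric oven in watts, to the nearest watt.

3200 W

Energy = $89.28 ÷ $0.30/kWh = 297.6 kWh
Runtime = 3 h/day × 31 days = 93 h
Power = 297.6 kWh ÷ 93 h = 3.2 kW = 3200 W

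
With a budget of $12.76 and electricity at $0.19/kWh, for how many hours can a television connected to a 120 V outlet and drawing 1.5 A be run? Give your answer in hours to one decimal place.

Power = 1.5 A × 120 V = 180 W = 0.18 kW
Energy available = $12.76 ÷ $0.19/kWh = 67.1579 kWh
Hours = 67.1579 kWh ÷ 0.18 kW = 373.1 h

373.1 h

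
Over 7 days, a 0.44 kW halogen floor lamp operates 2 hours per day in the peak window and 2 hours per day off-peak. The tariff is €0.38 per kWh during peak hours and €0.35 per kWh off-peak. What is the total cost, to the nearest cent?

€4.50

Peak energy = 0.44 kW × 2 h × 7 = 6.16 kWh
Off-peak energy = 0.44 kW × 2 h × 7 = 6.16 kWh
Cost = 6.16 × €0.38 + 6.16 × €0.35 = €2.3408 + €2.156 = €4.50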